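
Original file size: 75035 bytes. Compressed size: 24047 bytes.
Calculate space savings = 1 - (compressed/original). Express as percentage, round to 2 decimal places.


ratio = compressed/original = 24047/75035 = 0.320477
savings = 1 - ratio = 1 - 0.320477 = 0.679523
as a percentage: 0.679523 * 100 = 67.95%

Space savings = 1 - 24047/75035 = 67.95%


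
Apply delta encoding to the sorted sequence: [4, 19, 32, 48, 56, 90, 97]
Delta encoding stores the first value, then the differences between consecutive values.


First value: 4
Deltas:
  19 - 4 = 15
  32 - 19 = 13
  48 - 32 = 16
  56 - 48 = 8
  90 - 56 = 34
  97 - 90 = 7


Delta encoded: [4, 15, 13, 16, 8, 34, 7]


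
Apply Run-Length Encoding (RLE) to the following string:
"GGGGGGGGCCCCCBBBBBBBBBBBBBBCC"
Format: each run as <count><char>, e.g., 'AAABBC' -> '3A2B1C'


Scanning runs left to right:
  i=0: run of 'G' x 8 -> '8G'
  i=8: run of 'C' x 5 -> '5C'
  i=13: run of 'B' x 14 -> '14B'
  i=27: run of 'C' x 2 -> '2C'

RLE = 8G5C14B2C


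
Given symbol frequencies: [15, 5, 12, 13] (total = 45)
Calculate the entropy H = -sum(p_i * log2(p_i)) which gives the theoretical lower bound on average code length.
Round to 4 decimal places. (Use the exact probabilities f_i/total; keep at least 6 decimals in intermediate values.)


Per-symbol terms -p_i * log2(p_i) with p_i = f_i/45:
  p = 15/45 = 0.333333: log2(p) = -1.584963, -p*log2(p) = 0.528321
  p = 5/45 = 0.111111: log2(p) = -3.169925, -p*log2(p) = 0.352214
  p = 12/45 = 0.266667: log2(p) = -1.906891, -p*log2(p) = 0.508504
  p = 13/45 = 0.288889: log2(p) = -1.791413, -p*log2(p) = 0.517519
H = 0.528321 + 0.352214 + 0.508504 + 0.517519 = 1.906558

H = 1.9066 bits/symbol


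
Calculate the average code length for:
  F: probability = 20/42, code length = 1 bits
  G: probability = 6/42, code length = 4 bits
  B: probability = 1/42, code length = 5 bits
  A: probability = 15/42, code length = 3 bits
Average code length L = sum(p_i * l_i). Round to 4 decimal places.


Weighted contributions p_i * l_i:
  F: (20/42) * 1 = 20/42
  G: (6/42) * 4 = 24/42
  B: (1/42) * 5 = 5/42
  A: (15/42) * 3 = 45/42
Sum = (20 + 24 + 5 + 45)/42 = 94/42

L = 94/42 = 2.2381 bits/symbol


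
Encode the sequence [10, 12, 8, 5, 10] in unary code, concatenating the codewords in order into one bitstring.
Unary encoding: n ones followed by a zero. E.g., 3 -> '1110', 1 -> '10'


Encode each number as n ones followed by a terminating 0:
  10 -> 11111111110 (11 bits)
  12 -> 1111111111110 (13 bits)
  8 -> 111111110 (9 bits)
  5 -> 111110 (6 bits)
  10 -> 11111111110 (11 bits)
Total length = 11 + 13 + 9 + 6 + 11 = 50 bits.

Unary([10, 12, 8, 5, 10]) = 11111111110111111111111011111111011111011111111110 (50 bits)


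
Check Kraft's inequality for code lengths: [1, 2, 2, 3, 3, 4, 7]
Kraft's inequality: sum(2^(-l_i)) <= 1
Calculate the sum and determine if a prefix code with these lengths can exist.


Sum = 2^(-1) + 2^(-2) + 2^(-2) + 2^(-3) + 2^(-3) + 2^(-4) + 2^(-7)
    = 0.5 + 0.25 + 0.25 + 0.125 + 0.125 + 0.0625 + 0.0078125
    = 169/128 = 1.3203125
Since 1.3203125 > 1, Kraft's inequality is NOT satisfied.
A prefix code with these lengths CANNOT exist.

Kraft sum = 1.3203125. Not satisfied.


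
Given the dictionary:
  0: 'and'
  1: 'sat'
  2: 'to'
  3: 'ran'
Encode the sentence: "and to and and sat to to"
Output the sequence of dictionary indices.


Look up each word in the dictionary:
  'and' -> 0
  'to' -> 2
  'and' -> 0
  'and' -> 0
  'sat' -> 1
  'to' -> 2
  'to' -> 2

Encoded: [0, 2, 0, 0, 1, 2, 2]


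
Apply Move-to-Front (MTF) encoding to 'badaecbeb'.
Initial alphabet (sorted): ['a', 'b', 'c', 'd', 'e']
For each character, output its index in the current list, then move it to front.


MTF encoding:
'b': index 1 in ['a', 'b', 'c', 'd', 'e'] -> ['b', 'a', 'c', 'd', 'e']
'a': index 1 in ['b', 'a', 'c', 'd', 'e'] -> ['a', 'b', 'c', 'd', 'e']
'd': index 3 in ['a', 'b', 'c', 'd', 'e'] -> ['d', 'a', 'b', 'c', 'e']
'a': index 1 in ['d', 'a', 'b', 'c', 'e'] -> ['a', 'd', 'b', 'c', 'e']
'e': index 4 in ['a', 'd', 'b', 'c', 'e'] -> ['e', 'a', 'd', 'b', 'c']
'c': index 4 in ['e', 'a', 'd', 'b', 'c'] -> ['c', 'e', 'a', 'd', 'b']
'b': index 4 in ['c', 'e', 'a', 'd', 'b'] -> ['b', 'c', 'e', 'a', 'd']
'e': index 2 in ['b', 'c', 'e', 'a', 'd'] -> ['e', 'b', 'c', 'a', 'd']
'b': index 1 in ['e', 'b', 'c', 'a', 'd'] -> ['b', 'e', 'c', 'a', 'd']


Output: [1, 1, 3, 1, 4, 4, 4, 2, 1]


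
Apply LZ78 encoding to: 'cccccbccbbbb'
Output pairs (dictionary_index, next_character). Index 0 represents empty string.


LZ78 encoding steps:
Dictionary: {0: ''}
Step 1: w='' (idx 0), next='c' -> output (0, 'c'), add 'c' as idx 1
Step 2: w='c' (idx 1), next='c' -> output (1, 'c'), add 'cc' as idx 2
Step 3: w='cc' (idx 2), next='b' -> output (2, 'b'), add 'ccb' as idx 3
Step 4: w='ccb' (idx 3), next='b' -> output (3, 'b'), add 'ccbb' as idx 4
Step 5: w='' (idx 0), next='b' -> output (0, 'b'), add 'b' as idx 5
Step 6: w='b' (idx 5), end of input -> output (5, '')


Encoded: [(0, 'c'), (1, 'c'), (2, 'b'), (3, 'b'), (0, 'b'), (5, '')]


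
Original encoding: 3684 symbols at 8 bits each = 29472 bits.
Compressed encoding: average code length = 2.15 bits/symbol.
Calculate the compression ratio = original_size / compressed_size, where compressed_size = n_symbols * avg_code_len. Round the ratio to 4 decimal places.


original_size = n_symbols * orig_bits = 3684 * 8 = 29472 bits
compressed_size = n_symbols * avg_code_len = 3684 * 2.15 = 7920.6 bits
ratio = original_size / compressed_size = 29472 / 7920.6 = 3.7209

Compression ratio = 3.7209


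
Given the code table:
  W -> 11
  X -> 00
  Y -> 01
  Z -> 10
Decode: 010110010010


Decoding:
01 -> Y
01 -> Y
10 -> Z
01 -> Y
00 -> X
10 -> Z


Result: YYZYXZ


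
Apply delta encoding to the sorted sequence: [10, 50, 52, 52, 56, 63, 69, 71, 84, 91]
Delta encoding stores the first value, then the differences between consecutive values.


First value: 10
Deltas:
  50 - 10 = 40
  52 - 50 = 2
  52 - 52 = 0
  56 - 52 = 4
  63 - 56 = 7
  69 - 63 = 6
  71 - 69 = 2
  84 - 71 = 13
  91 - 84 = 7


Delta encoded: [10, 40, 2, 0, 4, 7, 6, 2, 13, 7]


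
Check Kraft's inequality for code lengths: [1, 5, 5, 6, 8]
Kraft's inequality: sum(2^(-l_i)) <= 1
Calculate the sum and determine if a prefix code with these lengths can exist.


Sum = 2^(-1) + 2^(-5) + 2^(-5) + 2^(-6) + 2^(-8)
    = 0.5 + 0.03125 + 0.03125 + 0.015625 + 0.00390625
    = 149/256 = 0.58203125
Since 0.58203125 <= 1, Kraft's inequality IS satisfied.
A prefix code with these lengths CAN exist.

Kraft sum = 0.58203125. Satisfied.


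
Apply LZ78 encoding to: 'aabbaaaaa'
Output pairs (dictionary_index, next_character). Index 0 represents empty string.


LZ78 encoding steps:
Dictionary: {0: ''}
Step 1: w='' (idx 0), next='a' -> output (0, 'a'), add 'a' as idx 1
Step 2: w='a' (idx 1), next='b' -> output (1, 'b'), add 'ab' as idx 2
Step 3: w='' (idx 0), next='b' -> output (0, 'b'), add 'b' as idx 3
Step 4: w='a' (idx 1), next='a' -> output (1, 'a'), add 'aa' as idx 4
Step 5: w='aa' (idx 4), next='a' -> output (4, 'a'), add 'aaa' as idx 5


Encoded: [(0, 'a'), (1, 'b'), (0, 'b'), (1, 'a'), (4, 'a')]


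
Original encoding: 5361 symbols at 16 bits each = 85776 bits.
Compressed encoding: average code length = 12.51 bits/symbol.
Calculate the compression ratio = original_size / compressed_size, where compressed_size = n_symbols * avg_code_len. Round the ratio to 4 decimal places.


original_size = n_symbols * orig_bits = 5361 * 16 = 85776 bits
compressed_size = n_symbols * avg_code_len = 5361 * 12.51 = 67066.11 bits
ratio = original_size / compressed_size = 85776 / 67066.11 = 1.279

Compression ratio = 1.279


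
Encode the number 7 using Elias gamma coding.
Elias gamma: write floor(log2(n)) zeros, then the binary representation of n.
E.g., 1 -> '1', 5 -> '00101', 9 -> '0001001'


num_bits = floor(log2(7)) + 1 = 3
leading_zeros = num_bits - 1 = 2
binary(7) = 111

Elias gamma(7) = '00' + '111' = 00111 (5 bits)


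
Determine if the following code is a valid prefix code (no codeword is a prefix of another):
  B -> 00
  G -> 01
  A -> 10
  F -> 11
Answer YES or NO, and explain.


Checking each pair (does one codeword prefix another?):
  B='00' vs G='01': no prefix
  B='00' vs A='10': no prefix
  B='00' vs F='11': no prefix
  G='01' vs B='00': no prefix
  G='01' vs A='10': no prefix
  G='01' vs F='11': no prefix
  A='10' vs B='00': no prefix
  A='10' vs G='01': no prefix
  A='10' vs F='11': no prefix
  F='11' vs B='00': no prefix
  F='11' vs G='01': no prefix
  F='11' vs A='10': no prefix
No violation found over all pairs.

YES -- this is a valid prefix code. No codeword is a prefix of any other codeword.


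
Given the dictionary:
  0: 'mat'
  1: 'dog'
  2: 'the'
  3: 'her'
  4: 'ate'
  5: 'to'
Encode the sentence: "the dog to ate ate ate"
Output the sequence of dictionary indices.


Look up each word in the dictionary:
  'the' -> 2
  'dog' -> 1
  'to' -> 5
  'ate' -> 4
  'ate' -> 4
  'ate' -> 4

Encoded: [2, 1, 5, 4, 4, 4]


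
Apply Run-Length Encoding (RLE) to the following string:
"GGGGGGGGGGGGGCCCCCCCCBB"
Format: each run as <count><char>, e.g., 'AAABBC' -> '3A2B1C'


Scanning runs left to right:
  i=0: run of 'G' x 13 -> '13G'
  i=13: run of 'C' x 8 -> '8C'
  i=21: run of 'B' x 2 -> '2B'

RLE = 13G8C2B


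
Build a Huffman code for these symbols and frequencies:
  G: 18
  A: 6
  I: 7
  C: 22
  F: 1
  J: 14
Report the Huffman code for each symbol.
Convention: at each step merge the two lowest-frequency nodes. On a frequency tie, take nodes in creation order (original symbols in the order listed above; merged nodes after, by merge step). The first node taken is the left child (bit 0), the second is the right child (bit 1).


Huffman tree construction:
Step 1: Merge F(1) + A(6) = 7
Step 2: Merge I(7) + (F+A)(7) = 14
Step 3: Merge J(14) + (I+(F+A))(14) = 28
Step 4: Merge G(18) + C(22) = 40
Step 5: Merge (J+(I+(F+A)))(28) + (G+C)(40) = 68
Read each symbol's code off the tree from the root (left child = 0, right child = 1).

Codes:
  G: 10 (length 2)
  A: 0111 (length 4)
  I: 010 (length 3)
  C: 11 (length 2)
  F: 0110 (length 4)
  J: 00 (length 2)
Average code length: 157/68 = 2.3088 bits/symbol


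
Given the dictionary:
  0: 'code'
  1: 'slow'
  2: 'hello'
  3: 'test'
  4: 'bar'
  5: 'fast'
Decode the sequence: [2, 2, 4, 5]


Look up each index in the dictionary:
  2 -> 'hello'
  2 -> 'hello'
  4 -> 'bar'
  5 -> 'fast'

Decoded: "hello hello bar fast"


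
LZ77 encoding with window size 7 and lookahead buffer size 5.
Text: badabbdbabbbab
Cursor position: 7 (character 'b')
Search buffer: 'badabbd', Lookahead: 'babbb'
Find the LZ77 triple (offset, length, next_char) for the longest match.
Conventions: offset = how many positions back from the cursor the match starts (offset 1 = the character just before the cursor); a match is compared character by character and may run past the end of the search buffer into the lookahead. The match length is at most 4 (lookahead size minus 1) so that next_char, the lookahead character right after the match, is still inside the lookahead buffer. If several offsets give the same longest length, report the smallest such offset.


Try each offset into the search buffer:
  offset=1 (pos 6, char 'd'): match length 0
  offset=2 (pos 5, char 'b'): match length 1
  offset=3 (pos 4, char 'b'): match length 1
  offset=4 (pos 3, char 'a'): match length 0
  offset=5 (pos 2, char 'd'): match length 0
  offset=6 (pos 1, char 'a'): match length 0
  offset=7 (pos 0, char 'b'): match length 2
Longest match has length 2 at offset 7.
next_char = character at position 7 + 2 = 9 -> 'b'

Best match: offset=7, length=2 (matching 'ba' starting at position 0)
LZ77 triple: (7, 2, 'b')


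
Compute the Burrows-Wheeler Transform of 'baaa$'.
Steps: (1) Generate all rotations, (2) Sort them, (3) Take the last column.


Rotations (sorted):
  0: $baaa -> last char: a
  1: a$baa -> last char: a
  2: aa$ba -> last char: a
  3: aaa$b -> last char: b
  4: baaa$ -> last char: $


BWT = aaab$


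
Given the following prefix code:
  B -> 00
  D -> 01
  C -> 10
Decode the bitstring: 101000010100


Decoding step by step:
Bits 10 -> C
Bits 10 -> C
Bits 00 -> B
Bits 01 -> D
Bits 01 -> D
Bits 00 -> B


Decoded message: CCBDDB


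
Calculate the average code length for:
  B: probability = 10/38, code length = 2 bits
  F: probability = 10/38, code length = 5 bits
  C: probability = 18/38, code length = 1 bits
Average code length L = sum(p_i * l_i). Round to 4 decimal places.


Weighted contributions p_i * l_i:
  B: (10/38) * 2 = 20/38
  F: (10/38) * 5 = 50/38
  C: (18/38) * 1 = 18/38
Sum = (20 + 50 + 18)/38 = 88/38

L = 88/38 = 2.3158 bits/symbol


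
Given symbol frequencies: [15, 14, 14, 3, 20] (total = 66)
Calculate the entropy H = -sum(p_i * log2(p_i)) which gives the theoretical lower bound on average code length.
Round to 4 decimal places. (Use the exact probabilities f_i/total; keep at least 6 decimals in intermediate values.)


Per-symbol terms -p_i * log2(p_i) with p_i = f_i/66:
  p = 15/66 = 0.227273: log2(p) = -2.137504, -p*log2(p) = 0.485796
  p = 14/66 = 0.212121: log2(p) = -2.237039, -p*log2(p) = 0.474523
  p = 14/66 = 0.212121: log2(p) = -2.237039, -p*log2(p) = 0.474523
  p = 3/66 = 0.045455: log2(p) = -4.459432, -p*log2(p) = 0.202701
  p = 20/66 = 0.303030: log2(p) = -1.722466, -p*log2(p) = 0.521959
H = 0.485796 + 0.474523 + 0.474523 + 0.202701 + 0.521959 = 2.159502

H = 2.1595 bits/symbol


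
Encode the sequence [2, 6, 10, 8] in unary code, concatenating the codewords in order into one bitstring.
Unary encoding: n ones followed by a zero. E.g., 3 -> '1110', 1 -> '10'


Encode each number as n ones followed by a terminating 0:
  2 -> 110 (3 bits)
  6 -> 1111110 (7 bits)
  10 -> 11111111110 (11 bits)
  8 -> 111111110 (9 bits)
Total length = 3 + 7 + 11 + 9 = 30 bits.

Unary([2, 6, 10, 8]) = 110111111011111111110111111110 (30 bits)


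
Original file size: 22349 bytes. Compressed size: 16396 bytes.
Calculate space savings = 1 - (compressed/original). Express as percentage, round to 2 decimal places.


ratio = compressed/original = 16396/22349 = 0.733635
savings = 1 - ratio = 1 - 0.733635 = 0.266365
as a percentage: 0.266365 * 100 = 26.64%

Space savings = 1 - 16396/22349 = 26.64%


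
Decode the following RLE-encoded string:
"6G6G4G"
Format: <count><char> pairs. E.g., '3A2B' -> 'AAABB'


Expanding each <count><char> pair:
  6G -> 'GGGGGG'
  6G -> 'GGGGGG'
  4G -> 'GGGG'

Decoded = GGGGGGGGGGGGGGGG


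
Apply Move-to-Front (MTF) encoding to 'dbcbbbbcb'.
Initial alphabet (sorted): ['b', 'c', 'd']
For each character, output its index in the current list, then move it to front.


MTF encoding:
'd': index 2 in ['b', 'c', 'd'] -> ['d', 'b', 'c']
'b': index 1 in ['d', 'b', 'c'] -> ['b', 'd', 'c']
'c': index 2 in ['b', 'd', 'c'] -> ['c', 'b', 'd']
'b': index 1 in ['c', 'b', 'd'] -> ['b', 'c', 'd']
'b': index 0 in ['b', 'c', 'd'] -> ['b', 'c', 'd']
'b': index 0 in ['b', 'c', 'd'] -> ['b', 'c', 'd']
'b': index 0 in ['b', 'c', 'd'] -> ['b', 'c', 'd']
'c': index 1 in ['b', 'c', 'd'] -> ['c', 'b', 'd']
'b': index 1 in ['c', 'b', 'd'] -> ['b', 'c', 'd']


Output: [2, 1, 2, 1, 0, 0, 0, 1, 1]


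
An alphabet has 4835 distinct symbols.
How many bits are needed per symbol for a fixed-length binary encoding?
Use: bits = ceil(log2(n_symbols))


log2(4835) = 12.2393
Bracket: 2^12 = 4096 < 4835 <= 2^13 = 8192
So ceil(log2(4835)) = 13

bits = ceil(log2(4835)) = ceil(12.2393) = 13 bits


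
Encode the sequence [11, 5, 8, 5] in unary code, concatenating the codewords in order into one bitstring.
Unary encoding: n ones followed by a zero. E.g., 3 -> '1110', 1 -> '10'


Encode each number as n ones followed by a terminating 0:
  11 -> 111111111110 (12 bits)
  5 -> 111110 (6 bits)
  8 -> 111111110 (9 bits)
  5 -> 111110 (6 bits)
Total length = 12 + 6 + 9 + 6 = 33 bits.

Unary([11, 5, 8, 5]) = 111111111110111110111111110111110 (33 bits)


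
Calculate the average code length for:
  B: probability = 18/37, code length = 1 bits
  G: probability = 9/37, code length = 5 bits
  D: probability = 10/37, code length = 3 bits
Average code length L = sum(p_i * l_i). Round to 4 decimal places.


Weighted contributions p_i * l_i:
  B: (18/37) * 1 = 18/37
  G: (9/37) * 5 = 45/37
  D: (10/37) * 3 = 30/37
Sum = (18 + 45 + 30)/37 = 93/37

L = 93/37 = 2.5135 bits/symbol


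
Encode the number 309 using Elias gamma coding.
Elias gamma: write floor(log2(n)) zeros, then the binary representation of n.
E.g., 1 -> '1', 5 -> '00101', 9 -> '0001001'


num_bits = floor(log2(309)) + 1 = 9
leading_zeros = num_bits - 1 = 8
binary(309) = 100110101

Elias gamma(309) = '00000000' + '100110101' = 00000000100110101 (17 bits)


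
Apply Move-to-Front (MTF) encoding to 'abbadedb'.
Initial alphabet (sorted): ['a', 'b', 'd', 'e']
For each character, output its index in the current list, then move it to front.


MTF encoding:
'a': index 0 in ['a', 'b', 'd', 'e'] -> ['a', 'b', 'd', 'e']
'b': index 1 in ['a', 'b', 'd', 'e'] -> ['b', 'a', 'd', 'e']
'b': index 0 in ['b', 'a', 'd', 'e'] -> ['b', 'a', 'd', 'e']
'a': index 1 in ['b', 'a', 'd', 'e'] -> ['a', 'b', 'd', 'e']
'd': index 2 in ['a', 'b', 'd', 'e'] -> ['d', 'a', 'b', 'e']
'e': index 3 in ['d', 'a', 'b', 'e'] -> ['e', 'd', 'a', 'b']
'd': index 1 in ['e', 'd', 'a', 'b'] -> ['d', 'e', 'a', 'b']
'b': index 3 in ['d', 'e', 'a', 'b'] -> ['b', 'd', 'e', 'a']


Output: [0, 1, 0, 1, 2, 3, 1, 3]


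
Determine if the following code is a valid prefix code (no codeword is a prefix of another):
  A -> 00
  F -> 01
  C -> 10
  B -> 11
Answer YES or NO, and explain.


Checking each pair (does one codeword prefix another?):
  A='00' vs F='01': no prefix
  A='00' vs C='10': no prefix
  A='00' vs B='11': no prefix
  F='01' vs A='00': no prefix
  F='01' vs C='10': no prefix
  F='01' vs B='11': no prefix
  C='10' vs A='00': no prefix
  C='10' vs F='01': no prefix
  C='10' vs B='11': no prefix
  B='11' vs A='00': no prefix
  B='11' vs F='01': no prefix
  B='11' vs C='10': no prefix
No violation found over all pairs.

YES -- this is a valid prefix code. No codeword is a prefix of any other codeword.


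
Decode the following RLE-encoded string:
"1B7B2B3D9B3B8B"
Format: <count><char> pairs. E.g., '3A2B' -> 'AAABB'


Expanding each <count><char> pair:
  1B -> 'B'
  7B -> 'BBBBBBB'
  2B -> 'BB'
  3D -> 'DDD'
  9B -> 'BBBBBBBBB'
  3B -> 'BBB'
  8B -> 'BBBBBBBB'

Decoded = BBBBBBBBBBDDDBBBBBBBBBBBBBBBBBBBB


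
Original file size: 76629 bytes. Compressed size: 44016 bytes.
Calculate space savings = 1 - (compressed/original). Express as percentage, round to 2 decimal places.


ratio = compressed/original = 44016/76629 = 0.574404
savings = 1 - ratio = 1 - 0.574404 = 0.425596
as a percentage: 0.425596 * 100 = 42.56%

Space savings = 1 - 44016/76629 = 42.56%


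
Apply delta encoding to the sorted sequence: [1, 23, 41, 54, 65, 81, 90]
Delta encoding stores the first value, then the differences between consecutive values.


First value: 1
Deltas:
  23 - 1 = 22
  41 - 23 = 18
  54 - 41 = 13
  65 - 54 = 11
  81 - 65 = 16
  90 - 81 = 9


Delta encoded: [1, 22, 18, 13, 11, 16, 9]


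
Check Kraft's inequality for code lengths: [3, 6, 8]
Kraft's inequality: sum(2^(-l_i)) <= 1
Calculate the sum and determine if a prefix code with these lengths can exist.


Sum = 2^(-3) + 2^(-6) + 2^(-8)
    = 0.125 + 0.015625 + 0.00390625
    = 37/256 = 0.14453125
Since 0.14453125 <= 1, Kraft's inequality IS satisfied.
A prefix code with these lengths CAN exist.

Kraft sum = 0.14453125. Satisfied.


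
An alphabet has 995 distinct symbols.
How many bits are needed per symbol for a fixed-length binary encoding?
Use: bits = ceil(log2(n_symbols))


log2(995) = 9.9586
Bracket: 2^9 = 512 < 995 <= 2^10 = 1024
So ceil(log2(995)) = 10

bits = ceil(log2(995)) = ceil(9.9586) = 10 bits


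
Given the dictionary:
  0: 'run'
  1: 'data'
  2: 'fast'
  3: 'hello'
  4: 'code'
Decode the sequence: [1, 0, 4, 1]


Look up each index in the dictionary:
  1 -> 'data'
  0 -> 'run'
  4 -> 'code'
  1 -> 'data'

Decoded: "data run code data"


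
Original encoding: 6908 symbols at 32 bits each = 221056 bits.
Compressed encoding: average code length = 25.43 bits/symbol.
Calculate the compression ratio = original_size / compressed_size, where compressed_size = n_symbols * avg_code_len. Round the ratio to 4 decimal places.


original_size = n_symbols * orig_bits = 6908 * 32 = 221056 bits
compressed_size = n_symbols * avg_code_len = 6908 * 25.43 = 175670.44 bits
ratio = original_size / compressed_size = 221056 / 175670.44 = 1.2584

Compression ratio = 1.2584


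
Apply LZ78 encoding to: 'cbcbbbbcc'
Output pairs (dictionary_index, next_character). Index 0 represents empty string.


LZ78 encoding steps:
Dictionary: {0: ''}
Step 1: w='' (idx 0), next='c' -> output (0, 'c'), add 'c' as idx 1
Step 2: w='' (idx 0), next='b' -> output (0, 'b'), add 'b' as idx 2
Step 3: w='c' (idx 1), next='b' -> output (1, 'b'), add 'cb' as idx 3
Step 4: w='b' (idx 2), next='b' -> output (2, 'b'), add 'bb' as idx 4
Step 5: w='b' (idx 2), next='c' -> output (2, 'c'), add 'bc' as idx 5
Step 6: w='c' (idx 1), end of input -> output (1, '')


Encoded: [(0, 'c'), (0, 'b'), (1, 'b'), (2, 'b'), (2, 'c'), (1, '')]


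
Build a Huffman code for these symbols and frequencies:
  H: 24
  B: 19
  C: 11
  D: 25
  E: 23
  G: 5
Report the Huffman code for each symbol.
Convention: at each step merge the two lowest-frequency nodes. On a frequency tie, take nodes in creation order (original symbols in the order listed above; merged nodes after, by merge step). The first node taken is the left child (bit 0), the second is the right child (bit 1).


Huffman tree construction:
Step 1: Merge G(5) + C(11) = 16
Step 2: Merge (G+C)(16) + B(19) = 35
Step 3: Merge E(23) + H(24) = 47
Step 4: Merge D(25) + ((G+C)+B)(35) = 60
Step 5: Merge (E+H)(47) + (D+((G+C)+B))(60) = 107
Read each symbol's code off the tree from the root (left child = 0, right child = 1).

Codes:
  H: 01 (length 2)
  B: 111 (length 3)
  C: 1101 (length 4)
  D: 10 (length 2)
  E: 00 (length 2)
  G: 1100 (length 4)
Average code length: 265/107 = 2.4766 bits/symbol


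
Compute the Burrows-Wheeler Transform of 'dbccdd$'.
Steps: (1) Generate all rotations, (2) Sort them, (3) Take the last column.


Rotations (sorted):
  0: $dbccdd -> last char: d
  1: bccdd$d -> last char: d
  2: ccdd$db -> last char: b
  3: cdd$dbc -> last char: c
  4: d$dbccd -> last char: d
  5: dbccdd$ -> last char: $
  6: dd$dbcc -> last char: c


BWT = ddbcd$c


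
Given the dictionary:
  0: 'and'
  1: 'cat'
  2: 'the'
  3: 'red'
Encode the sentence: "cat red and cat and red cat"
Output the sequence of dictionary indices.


Look up each word in the dictionary:
  'cat' -> 1
  'red' -> 3
  'and' -> 0
  'cat' -> 1
  'and' -> 0
  'red' -> 3
  'cat' -> 1

Encoded: [1, 3, 0, 1, 0, 3, 1]


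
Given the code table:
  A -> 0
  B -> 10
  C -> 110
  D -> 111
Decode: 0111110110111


Decoding:
0 -> A
111 -> D
110 -> C
110 -> C
111 -> D


Result: ADCCD


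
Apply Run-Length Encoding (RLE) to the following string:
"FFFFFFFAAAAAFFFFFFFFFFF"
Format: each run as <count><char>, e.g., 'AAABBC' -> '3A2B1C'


Scanning runs left to right:
  i=0: run of 'F' x 7 -> '7F'
  i=7: run of 'A' x 5 -> '5A'
  i=12: run of 'F' x 11 -> '11F'

RLE = 7F5A11F


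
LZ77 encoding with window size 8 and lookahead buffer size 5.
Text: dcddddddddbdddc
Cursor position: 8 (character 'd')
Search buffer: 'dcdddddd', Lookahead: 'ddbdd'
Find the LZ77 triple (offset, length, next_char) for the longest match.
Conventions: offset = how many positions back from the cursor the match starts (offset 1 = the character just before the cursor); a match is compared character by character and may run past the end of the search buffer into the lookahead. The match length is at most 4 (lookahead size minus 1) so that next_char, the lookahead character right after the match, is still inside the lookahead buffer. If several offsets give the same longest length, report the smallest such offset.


Try each offset into the search buffer:
  offset=1 (pos 7, char 'd'): match length 2
  offset=2 (pos 6, char 'd'): match length 2
  offset=3 (pos 5, char 'd'): match length 2
  offset=4 (pos 4, char 'd'): match length 2
  offset=5 (pos 3, char 'd'): match length 2
  offset=6 (pos 2, char 'd'): match length 2
  offset=7 (pos 1, char 'c'): match length 0
  offset=8 (pos 0, char 'd'): match length 1
Longest match has length 2, found at offsets 1, 2, 3, 4, 5, 6; take the smallest, offset 1.
next_char = character at position 8 + 2 = 10 -> 'b'

Best match: offset=1, length=2 (matching 'dd' starting at position 7)
LZ77 triple: (1, 2, 'b')


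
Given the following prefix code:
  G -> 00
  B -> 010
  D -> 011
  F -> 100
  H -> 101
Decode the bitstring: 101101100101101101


Decoding step by step:
Bits 101 -> H
Bits 101 -> H
Bits 100 -> F
Bits 101 -> H
Bits 101 -> H
Bits 101 -> H


Decoded message: HHFHHH


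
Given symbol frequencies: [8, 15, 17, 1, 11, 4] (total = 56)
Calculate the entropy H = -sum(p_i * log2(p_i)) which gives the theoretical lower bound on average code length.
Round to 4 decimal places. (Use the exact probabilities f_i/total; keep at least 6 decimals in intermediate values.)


Per-symbol terms -p_i * log2(p_i) with p_i = f_i/56:
  p = 8/56 = 0.142857: log2(p) = -2.807355, -p*log2(p) = 0.401051
  p = 15/56 = 0.267857: log2(p) = -1.900464, -p*log2(p) = 0.509053
  p = 17/56 = 0.303571: log2(p) = -1.719892, -p*log2(p) = 0.522110
  p = 1/56 = 0.017857: log2(p) = -5.807355, -p*log2(p) = 0.103703
  p = 11/56 = 0.196429: log2(p) = -2.347923, -p*log2(p) = 0.461199
  p = 4/56 = 0.071429: log2(p) = -3.807355, -p*log2(p) = 0.271954
H = 0.401051 + 0.509053 + 0.522110 + 0.103703 + 0.461199 + 0.271954 = 2.269070

H = 2.2691 bits/symbol


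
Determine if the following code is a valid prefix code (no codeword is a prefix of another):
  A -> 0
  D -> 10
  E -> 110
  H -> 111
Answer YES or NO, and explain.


Checking each pair (does one codeword prefix another?):
  A='0' vs D='10': no prefix
  A='0' vs E='110': no prefix
  A='0' vs H='111': no prefix
  D='10' vs A='0': no prefix
  D='10' vs E='110': no prefix
  D='10' vs H='111': no prefix
  E='110' vs A='0': no prefix
  E='110' vs D='10': no prefix
  E='110' vs H='111': no prefix
  H='111' vs A='0': no prefix
  H='111' vs D='10': no prefix
  H='111' vs E='110': no prefix
No violation found over all pairs.

YES -- this is a valid prefix code. No codeword is a prefix of any other codeword.


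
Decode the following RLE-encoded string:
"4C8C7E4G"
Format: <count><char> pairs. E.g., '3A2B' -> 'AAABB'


Expanding each <count><char> pair:
  4C -> 'CCCC'
  8C -> 'CCCCCCCC'
  7E -> 'EEEEEEE'
  4G -> 'GGGG'

Decoded = CCCCCCCCCCCCEEEEEEEGGGG


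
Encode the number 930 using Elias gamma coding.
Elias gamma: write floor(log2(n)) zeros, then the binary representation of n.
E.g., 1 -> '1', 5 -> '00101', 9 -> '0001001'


num_bits = floor(log2(930)) + 1 = 10
leading_zeros = num_bits - 1 = 9
binary(930) = 1110100010

Elias gamma(930) = '000000000' + '1110100010' = 0000000001110100010 (19 bits)


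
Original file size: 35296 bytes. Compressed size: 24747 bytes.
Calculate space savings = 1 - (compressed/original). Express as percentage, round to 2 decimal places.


ratio = compressed/original = 24747/35296 = 0.701128
savings = 1 - ratio = 1 - 0.701128 = 0.298872
as a percentage: 0.298872 * 100 = 29.89%

Space savings = 1 - 24747/35296 = 29.89%


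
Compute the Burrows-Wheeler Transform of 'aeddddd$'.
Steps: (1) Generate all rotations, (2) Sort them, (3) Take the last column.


Rotations (sorted):
  0: $aeddddd -> last char: d
  1: aeddddd$ -> last char: $
  2: d$aedddd -> last char: d
  3: dd$aeddd -> last char: d
  4: ddd$aedd -> last char: d
  5: dddd$aed -> last char: d
  6: ddddd$ae -> last char: e
  7: eddddd$a -> last char: a


BWT = d$ddddea


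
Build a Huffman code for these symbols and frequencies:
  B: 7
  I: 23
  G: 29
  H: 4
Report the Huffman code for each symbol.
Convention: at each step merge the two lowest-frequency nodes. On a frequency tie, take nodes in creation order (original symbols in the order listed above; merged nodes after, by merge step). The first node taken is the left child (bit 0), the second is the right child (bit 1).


Huffman tree construction:
Step 1: Merge H(4) + B(7) = 11
Step 2: Merge (H+B)(11) + I(23) = 34
Step 3: Merge G(29) + ((H+B)+I)(34) = 63
Read each symbol's code off the tree from the root (left child = 0, right child = 1).

Codes:
  B: 101 (length 3)
  I: 11 (length 2)
  G: 0 (length 1)
  H: 100 (length 3)
Average code length: 108/63 = 1.7143 bits/symbol


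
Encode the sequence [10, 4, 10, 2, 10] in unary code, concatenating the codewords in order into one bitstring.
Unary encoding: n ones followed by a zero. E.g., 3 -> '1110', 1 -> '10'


Encode each number as n ones followed by a terminating 0:
  10 -> 11111111110 (11 bits)
  4 -> 11110 (5 bits)
  10 -> 11111111110 (11 bits)
  2 -> 110 (3 bits)
  10 -> 11111111110 (11 bits)
Total length = 11 + 5 + 11 + 3 + 11 = 41 bits.

Unary([10, 4, 10, 2, 10]) = 11111111110111101111111111011011111111110 (41 bits)


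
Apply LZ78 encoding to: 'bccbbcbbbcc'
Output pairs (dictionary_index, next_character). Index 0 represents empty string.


LZ78 encoding steps:
Dictionary: {0: ''}
Step 1: w='' (idx 0), next='b' -> output (0, 'b'), add 'b' as idx 1
Step 2: w='' (idx 0), next='c' -> output (0, 'c'), add 'c' as idx 2
Step 3: w='c' (idx 2), next='b' -> output (2, 'b'), add 'cb' as idx 3
Step 4: w='b' (idx 1), next='c' -> output (1, 'c'), add 'bc' as idx 4
Step 5: w='b' (idx 1), next='b' -> output (1, 'b'), add 'bb' as idx 5
Step 6: w='bc' (idx 4), next='c' -> output (4, 'c'), add 'bcc' as idx 6


Encoded: [(0, 'b'), (0, 'c'), (2, 'b'), (1, 'c'), (1, 'b'), (4, 'c')]


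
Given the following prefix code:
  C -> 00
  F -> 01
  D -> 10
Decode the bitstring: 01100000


Decoding step by step:
Bits 01 -> F
Bits 10 -> D
Bits 00 -> C
Bits 00 -> C


Decoded message: FDCC


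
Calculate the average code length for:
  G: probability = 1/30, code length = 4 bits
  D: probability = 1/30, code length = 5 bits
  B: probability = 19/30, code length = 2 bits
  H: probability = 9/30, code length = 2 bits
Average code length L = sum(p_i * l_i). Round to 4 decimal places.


Weighted contributions p_i * l_i:
  G: (1/30) * 4 = 4/30
  D: (1/30) * 5 = 5/30
  B: (19/30) * 2 = 38/30
  H: (9/30) * 2 = 18/30
Sum = (4 + 5 + 38 + 18)/30 = 65/30

L = 65/30 = 2.1667 bits/symbol


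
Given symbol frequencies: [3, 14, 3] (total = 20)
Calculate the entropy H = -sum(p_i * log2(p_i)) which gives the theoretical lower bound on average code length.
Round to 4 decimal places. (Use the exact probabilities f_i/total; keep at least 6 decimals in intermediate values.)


Per-symbol terms -p_i * log2(p_i) with p_i = f_i/20:
  p = 3/20 = 0.150000: log2(p) = -2.736966, -p*log2(p) = 0.410545
  p = 14/20 = 0.700000: log2(p) = -0.514573, -p*log2(p) = 0.360201
  p = 3/20 = 0.150000: log2(p) = -2.736966, -p*log2(p) = 0.410545
H = 0.410545 + 0.360201 + 0.410545 = 1.181291

H = 1.1813 bits/symbol


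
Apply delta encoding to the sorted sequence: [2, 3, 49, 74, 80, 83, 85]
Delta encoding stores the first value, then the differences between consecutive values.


First value: 2
Deltas:
  3 - 2 = 1
  49 - 3 = 46
  74 - 49 = 25
  80 - 74 = 6
  83 - 80 = 3
  85 - 83 = 2


Delta encoded: [2, 1, 46, 25, 6, 3, 2]


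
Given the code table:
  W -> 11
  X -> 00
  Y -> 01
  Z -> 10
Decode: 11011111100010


Decoding:
11 -> W
01 -> Y
11 -> W
11 -> W
10 -> Z
00 -> X
10 -> Z


Result: WYWWZXZ


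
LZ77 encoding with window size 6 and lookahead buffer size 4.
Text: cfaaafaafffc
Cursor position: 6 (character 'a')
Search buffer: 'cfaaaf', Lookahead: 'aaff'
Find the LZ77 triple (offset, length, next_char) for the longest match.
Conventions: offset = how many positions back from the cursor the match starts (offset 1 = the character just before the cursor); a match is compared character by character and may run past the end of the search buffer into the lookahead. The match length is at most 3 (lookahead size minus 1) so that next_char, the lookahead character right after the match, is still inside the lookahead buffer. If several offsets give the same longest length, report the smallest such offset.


Try each offset into the search buffer:
  offset=1 (pos 5, char 'f'): match length 0
  offset=2 (pos 4, char 'a'): match length 1
  offset=3 (pos 3, char 'a'): match length 3
  offset=4 (pos 2, char 'a'): match length 2
  offset=5 (pos 1, char 'f'): match length 0
  offset=6 (pos 0, char 'c'): match length 0
Longest match has length 3 at offset 3.
next_char = character at position 6 + 3 = 9 -> 'f'

Best match: offset=3, length=3 (matching 'aaf' starting at position 3)
LZ77 triple: (3, 3, 'f')


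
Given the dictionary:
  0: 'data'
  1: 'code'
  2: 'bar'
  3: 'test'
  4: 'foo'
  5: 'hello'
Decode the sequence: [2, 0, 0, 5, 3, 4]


Look up each index in the dictionary:
  2 -> 'bar'
  0 -> 'data'
  0 -> 'data'
  5 -> 'hello'
  3 -> 'test'
  4 -> 'foo'

Decoded: "bar data data hello test foo"


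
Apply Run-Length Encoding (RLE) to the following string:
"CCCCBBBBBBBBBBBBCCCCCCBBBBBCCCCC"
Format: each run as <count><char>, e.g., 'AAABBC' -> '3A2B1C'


Scanning runs left to right:
  i=0: run of 'C' x 4 -> '4C'
  i=4: run of 'B' x 12 -> '12B'
  i=16: run of 'C' x 6 -> '6C'
  i=22: run of 'B' x 5 -> '5B'
  i=27: run of 'C' x 5 -> '5C'

RLE = 4C12B6C5B5C


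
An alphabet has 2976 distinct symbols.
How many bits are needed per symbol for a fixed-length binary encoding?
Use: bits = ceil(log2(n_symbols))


log2(2976) = 11.5392
Bracket: 2^11 = 2048 < 2976 <= 2^12 = 4096
So ceil(log2(2976)) = 12

bits = ceil(log2(2976)) = ceil(11.5392) = 12 bits


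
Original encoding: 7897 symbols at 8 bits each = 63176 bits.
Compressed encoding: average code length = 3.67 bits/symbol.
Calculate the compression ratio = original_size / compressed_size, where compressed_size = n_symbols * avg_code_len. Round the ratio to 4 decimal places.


original_size = n_symbols * orig_bits = 7897 * 8 = 63176 bits
compressed_size = n_symbols * avg_code_len = 7897 * 3.67 = 28981.99 bits
ratio = original_size / compressed_size = 63176 / 28981.99 = 2.1798

Compression ratio = 2.1798


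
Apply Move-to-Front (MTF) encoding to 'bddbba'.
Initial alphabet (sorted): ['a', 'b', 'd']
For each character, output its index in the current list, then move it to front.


MTF encoding:
'b': index 1 in ['a', 'b', 'd'] -> ['b', 'a', 'd']
'd': index 2 in ['b', 'a', 'd'] -> ['d', 'b', 'a']
'd': index 0 in ['d', 'b', 'a'] -> ['d', 'b', 'a']
'b': index 1 in ['d', 'b', 'a'] -> ['b', 'd', 'a']
'b': index 0 in ['b', 'd', 'a'] -> ['b', 'd', 'a']
'a': index 2 in ['b', 'd', 'a'] -> ['a', 'b', 'd']


Output: [1, 2, 0, 1, 0, 2]


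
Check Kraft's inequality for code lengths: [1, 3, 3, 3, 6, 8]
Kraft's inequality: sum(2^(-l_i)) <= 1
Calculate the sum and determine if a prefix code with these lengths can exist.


Sum = 2^(-1) + 2^(-3) + 2^(-3) + 2^(-3) + 2^(-6) + 2^(-8)
    = 0.5 + 0.125 + 0.125 + 0.125 + 0.015625 + 0.00390625
    = 229/256 = 0.89453125
Since 0.89453125 <= 1, Kraft's inequality IS satisfied.
A prefix code with these lengths CAN exist.

Kraft sum = 0.89453125. Satisfied.


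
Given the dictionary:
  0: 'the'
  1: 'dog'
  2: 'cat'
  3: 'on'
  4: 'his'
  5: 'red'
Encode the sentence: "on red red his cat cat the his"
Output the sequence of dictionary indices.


Look up each word in the dictionary:
  'on' -> 3
  'red' -> 5
  'red' -> 5
  'his' -> 4
  'cat' -> 2
  'cat' -> 2
  'the' -> 0
  'his' -> 4

Encoded: [3, 5, 5, 4, 2, 2, 0, 4]


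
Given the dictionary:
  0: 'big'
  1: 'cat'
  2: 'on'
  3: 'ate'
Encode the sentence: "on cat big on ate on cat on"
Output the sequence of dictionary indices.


Look up each word in the dictionary:
  'on' -> 2
  'cat' -> 1
  'big' -> 0
  'on' -> 2
  'ate' -> 3
  'on' -> 2
  'cat' -> 1
  'on' -> 2

Encoded: [2, 1, 0, 2, 3, 2, 1, 2]


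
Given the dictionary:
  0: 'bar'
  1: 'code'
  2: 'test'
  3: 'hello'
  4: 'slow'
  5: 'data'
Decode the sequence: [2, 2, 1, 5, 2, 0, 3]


Look up each index in the dictionary:
  2 -> 'test'
  2 -> 'test'
  1 -> 'code'
  5 -> 'data'
  2 -> 'test'
  0 -> 'bar'
  3 -> 'hello'

Decoded: "test test code data test bar hello"


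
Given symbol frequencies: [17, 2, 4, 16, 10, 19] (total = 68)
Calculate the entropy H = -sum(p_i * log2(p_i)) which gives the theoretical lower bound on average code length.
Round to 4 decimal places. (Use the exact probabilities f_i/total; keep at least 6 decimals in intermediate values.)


Per-symbol terms -p_i * log2(p_i) with p_i = f_i/68:
  p = 17/68 = 0.250000: log2(p) = -2.000000, -p*log2(p) = 0.500000
  p = 2/68 = 0.029412: log2(p) = -5.087463, -p*log2(p) = 0.149631
  p = 4/68 = 0.058824: log2(p) = -4.087463, -p*log2(p) = 0.240439
  p = 16/68 = 0.235294: log2(p) = -2.087463, -p*log2(p) = 0.491168
  p = 10/68 = 0.147059: log2(p) = -2.765535, -p*log2(p) = 0.406696
  p = 19/68 = 0.279412: log2(p) = -1.839535, -p*log2(p) = 0.513988
H = 0.500000 + 0.149631 + 0.240439 + 0.491168 + 0.406696 + 0.513988 = 2.301922

H = 2.3019 bits/symbol


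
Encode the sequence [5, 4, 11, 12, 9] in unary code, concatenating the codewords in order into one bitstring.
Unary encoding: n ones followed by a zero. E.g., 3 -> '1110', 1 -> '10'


Encode each number as n ones followed by a terminating 0:
  5 -> 111110 (6 bits)
  4 -> 11110 (5 bits)
  11 -> 111111111110 (12 bits)
  12 -> 1111111111110 (13 bits)
  9 -> 1111111110 (10 bits)
Total length = 6 + 5 + 12 + 13 + 10 = 46 bits.

Unary([5, 4, 11, 12, 9]) = 1111101111011111111111011111111111101111111110 (46 bits)


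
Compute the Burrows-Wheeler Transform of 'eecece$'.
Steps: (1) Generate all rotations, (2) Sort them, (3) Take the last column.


Rotations (sorted):
  0: $eecece -> last char: e
  1: ce$eece -> last char: e
  2: cece$ee -> last char: e
  3: e$eecec -> last char: c
  4: ece$eec -> last char: c
  5: ecece$e -> last char: e
  6: eecece$ -> last char: $


BWT = eeecce$


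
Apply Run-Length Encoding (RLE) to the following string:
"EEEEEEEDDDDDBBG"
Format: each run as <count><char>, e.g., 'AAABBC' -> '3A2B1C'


Scanning runs left to right:
  i=0: run of 'E' x 7 -> '7E'
  i=7: run of 'D' x 5 -> '5D'
  i=12: run of 'B' x 2 -> '2B'
  i=14: run of 'G' x 1 -> '1G'

RLE = 7E5D2B1G


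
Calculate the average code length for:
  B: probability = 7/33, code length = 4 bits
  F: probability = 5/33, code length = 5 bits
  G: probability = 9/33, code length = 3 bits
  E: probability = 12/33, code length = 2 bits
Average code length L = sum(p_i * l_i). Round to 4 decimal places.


Weighted contributions p_i * l_i:
  B: (7/33) * 4 = 28/33
  F: (5/33) * 5 = 25/33
  G: (9/33) * 3 = 27/33
  E: (12/33) * 2 = 24/33
Sum = (28 + 25 + 27 + 24)/33 = 104/33

L = 104/33 = 3.1515 bits/symbol


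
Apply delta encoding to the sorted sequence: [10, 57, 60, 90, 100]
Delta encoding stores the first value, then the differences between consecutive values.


First value: 10
Deltas:
  57 - 10 = 47
  60 - 57 = 3
  90 - 60 = 30
  100 - 90 = 10


Delta encoded: [10, 47, 3, 30, 10]


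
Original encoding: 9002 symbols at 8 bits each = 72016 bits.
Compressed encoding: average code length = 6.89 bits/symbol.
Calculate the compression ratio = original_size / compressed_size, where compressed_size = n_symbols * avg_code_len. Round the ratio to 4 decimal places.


original_size = n_symbols * orig_bits = 9002 * 8 = 72016 bits
compressed_size = n_symbols * avg_code_len = 9002 * 6.89 = 62023.78 bits
ratio = original_size / compressed_size = 72016 / 62023.78 = 1.1611

Compression ratio = 1.1611


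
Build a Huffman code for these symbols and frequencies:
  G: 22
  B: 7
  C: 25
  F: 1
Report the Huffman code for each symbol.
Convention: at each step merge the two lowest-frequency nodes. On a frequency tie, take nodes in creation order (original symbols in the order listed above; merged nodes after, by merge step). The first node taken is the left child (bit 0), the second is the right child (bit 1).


Huffman tree construction:
Step 1: Merge F(1) + B(7) = 8
Step 2: Merge (F+B)(8) + G(22) = 30
Step 3: Merge C(25) + ((F+B)+G)(30) = 55
Read each symbol's code off the tree from the root (left child = 0, right child = 1).

Codes:
  G: 11 (length 2)
  B: 101 (length 3)
  C: 0 (length 1)
  F: 100 (length 3)
Average code length: 93/55 = 1.6909 bits/symbol
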